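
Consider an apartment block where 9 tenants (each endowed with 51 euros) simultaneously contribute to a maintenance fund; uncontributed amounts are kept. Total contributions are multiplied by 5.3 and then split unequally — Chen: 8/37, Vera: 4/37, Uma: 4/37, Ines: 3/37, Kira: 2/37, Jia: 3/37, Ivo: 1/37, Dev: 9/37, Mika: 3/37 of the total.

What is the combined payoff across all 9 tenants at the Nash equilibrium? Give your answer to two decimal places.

897.60 euros

Each unit j contributes comes back to j as 5.3 × (j's share), so j prefers to contribute only if that share exceeds 1/5.3 = 0.1887; otherwise keeping the unit dominates.
Chen and Dev clear that bar, contributing 51 each; the remaining 7 contribute 0. Total contributed: 102.
The maintenance fund pays out 5.3 × 102 = 540.60 in total (split across the unequal shares, but the aggregate is all that matters for the group sum).
The 7 free-riders keep 51 each, adding 357. Group total = 357 + 540.60 = 897.60.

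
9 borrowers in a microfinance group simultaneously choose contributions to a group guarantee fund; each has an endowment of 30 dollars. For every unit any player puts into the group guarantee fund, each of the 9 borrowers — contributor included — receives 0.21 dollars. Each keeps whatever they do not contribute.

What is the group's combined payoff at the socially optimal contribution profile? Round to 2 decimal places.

Each contributed unit returns 1.890 to the group as a whole (0.21 to each of 9 players), which exceeds 1, so the social optimum is full contribution: group total = 1.890 × 270 = 510.30.

510.30 dollars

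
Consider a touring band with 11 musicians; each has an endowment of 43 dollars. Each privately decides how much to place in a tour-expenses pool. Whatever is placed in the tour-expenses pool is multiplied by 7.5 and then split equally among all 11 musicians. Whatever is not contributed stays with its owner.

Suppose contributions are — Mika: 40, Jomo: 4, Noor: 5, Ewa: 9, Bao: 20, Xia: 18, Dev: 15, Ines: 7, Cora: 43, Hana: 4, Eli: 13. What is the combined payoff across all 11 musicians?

1630.00 dollars

Total contributed: 40 + 4 + 5 + 9 + 20 + 18 + 15 + 7 + 43 + 4 + 13 = 178; total kept: 11 × 43 − 178 = 295.
The tour-expenses pool pays out 7.5 × 178 = 1335.00 in aggregate.
Group total = 295 + 1335.00 = 1630.00.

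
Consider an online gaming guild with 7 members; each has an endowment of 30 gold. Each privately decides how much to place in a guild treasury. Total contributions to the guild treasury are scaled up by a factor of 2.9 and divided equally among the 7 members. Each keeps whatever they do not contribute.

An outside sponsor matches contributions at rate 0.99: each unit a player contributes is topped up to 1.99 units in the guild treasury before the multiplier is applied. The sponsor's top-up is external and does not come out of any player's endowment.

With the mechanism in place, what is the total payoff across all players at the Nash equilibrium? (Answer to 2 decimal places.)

210.00 gold

The effective private return is 2.9 × 1.99 / 7 = 0.8244, which is still under 1, so the mechanism doesn't change anyone's dominant strategy: zero contribution.
At the Nash equilibrium no one contributes; group total payoff = 7 × 30 = 210.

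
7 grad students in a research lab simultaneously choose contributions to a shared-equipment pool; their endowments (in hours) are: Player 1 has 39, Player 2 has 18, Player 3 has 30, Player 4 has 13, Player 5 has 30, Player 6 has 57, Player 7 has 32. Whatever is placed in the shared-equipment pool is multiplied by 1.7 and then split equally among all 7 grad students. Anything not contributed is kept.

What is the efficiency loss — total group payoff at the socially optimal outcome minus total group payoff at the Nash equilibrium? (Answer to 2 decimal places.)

153.30 hours

The private return per contributed unit is 1.7/7 = 0.2429 < 1 for every player regardless of endowment, so the Nash equilibrium is zero contribution and the group total is Σ E_j = 39 + 18 + 30 + 13 + 30 + 57 + 32 = 219.
Each contributed unit returns 1.700 to the group, so the social optimum is full contribution by everyone: group total = 1.700 × 219 = 372.30.
Efficiency loss = (1.700 − 1) × 219 = 153.30.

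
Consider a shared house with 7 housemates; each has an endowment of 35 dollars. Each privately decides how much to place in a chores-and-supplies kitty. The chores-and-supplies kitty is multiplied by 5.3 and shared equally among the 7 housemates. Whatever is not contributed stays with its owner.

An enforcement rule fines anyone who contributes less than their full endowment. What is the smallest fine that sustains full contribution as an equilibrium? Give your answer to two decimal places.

Given the others contribute fully, the best deviation is to contribute 0 (any partial contribution still incurs the fine and gives up units whose private return 0.7571 is below 1).
Deviating from 35 to 0 saves 35 dollars but forfeits the deviator's share of the drop in the chores-and-supplies kitty: 5.3/7 × 35 = 26.50.
So the deviation gain is 35 − 26.50 = 8.50, and the fine must be at least 8.50 dollars to wipe it out.

8.50 dollars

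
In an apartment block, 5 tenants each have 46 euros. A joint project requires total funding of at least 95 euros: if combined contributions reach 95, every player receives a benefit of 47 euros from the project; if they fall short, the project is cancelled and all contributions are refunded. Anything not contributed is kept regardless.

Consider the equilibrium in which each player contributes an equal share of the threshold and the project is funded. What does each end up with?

74 euros

Equal share of the threshold: 95/5 = 19.
At this profile no one gains by cutting their contribution: any cut drops the total below 95, the project is cancelled, contributions are refunded, and the deviator ends with 46, which is less than 46 − 19 + 47 = 74. Contributing more than 19 just wastes the excess. So contributing exactly 19 is a best response.
Each player's payoff: 46 − 19 + 47 = 74.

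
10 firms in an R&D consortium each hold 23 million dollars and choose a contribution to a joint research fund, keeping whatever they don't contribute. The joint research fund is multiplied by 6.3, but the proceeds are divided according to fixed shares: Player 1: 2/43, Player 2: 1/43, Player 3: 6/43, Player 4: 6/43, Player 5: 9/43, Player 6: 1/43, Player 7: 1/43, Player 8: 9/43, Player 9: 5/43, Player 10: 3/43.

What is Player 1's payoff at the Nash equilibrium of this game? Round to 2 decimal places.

A player with share s gets back 6.3·s per unit contributed, so full contribution is dominant for anyone with s > 1/6.3 = 0.1587 and zero contribution is dominant for anyone below.
Player 5 and Player 8 clear that bar, contributing 23 each; the remaining 8 contribute 0. Total contributed: 46.
Player 1 keeps 23 and receives 6.3 × 46 × 2/43 = 13.48 from the joint research fund, for a payoff of 36.48.

36.48 million dollars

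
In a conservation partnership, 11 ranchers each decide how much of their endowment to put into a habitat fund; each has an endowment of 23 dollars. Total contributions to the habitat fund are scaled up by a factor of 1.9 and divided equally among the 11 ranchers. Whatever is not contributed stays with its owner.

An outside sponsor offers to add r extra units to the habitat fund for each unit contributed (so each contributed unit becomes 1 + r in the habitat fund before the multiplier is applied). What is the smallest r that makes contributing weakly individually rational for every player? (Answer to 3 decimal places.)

With matching at rate r, one contributed unit becomes (1 + r) in the habitat fund and returns 1.9 × (1 + r) / 11 to the contributor.
Setting this equal to 1: 1 + r = 11/1.9 = 5.7895.
So the minimum matching rate is r = 5.7895 − 1 = 4.789.

4.789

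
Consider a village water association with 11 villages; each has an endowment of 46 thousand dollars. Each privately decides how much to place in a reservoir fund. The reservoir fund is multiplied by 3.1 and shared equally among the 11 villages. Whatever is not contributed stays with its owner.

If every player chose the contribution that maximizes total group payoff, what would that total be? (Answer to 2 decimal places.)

1568.60 thousand dollars

Each contributed unit returns 3.100 to the group as a whole (0.2818 to each of 11 players), which exceeds 1, so the social optimum is full contribution: group total = 3.100 × 506 = 1568.60.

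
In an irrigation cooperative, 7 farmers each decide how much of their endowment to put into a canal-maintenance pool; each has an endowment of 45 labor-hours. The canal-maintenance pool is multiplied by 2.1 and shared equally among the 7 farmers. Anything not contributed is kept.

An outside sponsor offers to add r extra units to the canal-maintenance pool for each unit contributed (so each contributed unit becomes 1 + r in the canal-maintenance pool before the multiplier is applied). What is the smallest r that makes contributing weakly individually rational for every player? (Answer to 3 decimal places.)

2.333

With matching at rate r, one contributed unit becomes (1 + r) in the canal-maintenance pool and returns 2.1 × (1 + r) / 7 to the contributor.
Setting this equal to 1: 1 + r = 7/2.1 = 3.3333.
So the minimum matching rate is r = 3.3333 − 1 = 2.333.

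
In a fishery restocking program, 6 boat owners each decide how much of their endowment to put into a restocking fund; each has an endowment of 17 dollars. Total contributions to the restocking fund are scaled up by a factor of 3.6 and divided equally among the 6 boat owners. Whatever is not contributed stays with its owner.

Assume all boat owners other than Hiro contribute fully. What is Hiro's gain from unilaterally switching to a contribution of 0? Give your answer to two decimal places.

Switching from a contribution of 17 to 0 lets Hiro keep an extra 17 dollars, but lowers the restocking fund by 17, which costs Hiro their own share of that drop: 3.6/6 × 17 = 10.20.
Net gain = 17 − 10.20 = 6.80. The private return per contributed unit (0.6000) is below 1, so free-riding is indeed the best response regardless of what the others do.

6.80 dollars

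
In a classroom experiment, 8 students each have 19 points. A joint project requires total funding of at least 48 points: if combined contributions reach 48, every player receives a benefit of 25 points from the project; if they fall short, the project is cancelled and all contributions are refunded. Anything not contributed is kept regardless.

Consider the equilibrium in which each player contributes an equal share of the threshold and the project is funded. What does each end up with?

38 points

Equal share of the threshold: 48/8 = 6.
At this profile no one gains by cutting their contribution: any cut drops the total below 48, the project is cancelled, contributions are refunded, and the deviator ends with 19, which is less than 19 − 6 + 25 = 38. Contributing more than 6 just wastes the excess. So contributing exactly 6 is a best response.
Each player's payoff: 19 − 6 + 25 = 38.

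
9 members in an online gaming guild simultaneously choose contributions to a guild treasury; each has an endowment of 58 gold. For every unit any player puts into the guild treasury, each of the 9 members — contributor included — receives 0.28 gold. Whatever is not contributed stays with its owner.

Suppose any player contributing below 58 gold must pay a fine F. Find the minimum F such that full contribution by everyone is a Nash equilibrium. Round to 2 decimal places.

41.76 gold

Given the others contribute fully, the best deviation is to contribute 0 (any partial contribution still incurs the fine and gives up units whose private return 0.28 is below 1).
Deviating from 58 to 0 saves 58 gold but forfeits the deviator's share of the drop in the guild treasury: 0.28 × 58 = 16.24.
So the deviation gain is 58 − 16.24 = 41.76, and the fine must be at least 41.76 gold to wipe it out.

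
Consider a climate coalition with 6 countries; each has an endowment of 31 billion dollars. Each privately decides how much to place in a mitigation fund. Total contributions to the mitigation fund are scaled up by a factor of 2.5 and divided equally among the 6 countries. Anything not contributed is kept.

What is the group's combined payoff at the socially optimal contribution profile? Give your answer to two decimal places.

Each contributed unit returns 2.500 to the group as a whole (0.4167 to each of 6 players), which exceeds 1, so the social optimum is full contribution: group total = 2.500 × 186 = 465.00.

465.00 billion dollars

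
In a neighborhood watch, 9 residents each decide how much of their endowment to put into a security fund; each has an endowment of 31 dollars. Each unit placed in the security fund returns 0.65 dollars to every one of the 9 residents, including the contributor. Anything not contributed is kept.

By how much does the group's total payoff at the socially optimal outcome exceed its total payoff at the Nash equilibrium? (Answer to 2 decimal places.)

The private return per contributed unit is 0.65 < 1, so contributing 0 is dominant for every player. At the Nash equilibrium everyone keeps their 31, and the group total is 9 × 31 = 279.
Each contributed unit returns 5.850 to the group as a whole (0.65 to each of 9 players), which exceeds 1, so the social optimum is full contribution: group total = 5.850 × 279 = 1632.15.
Efficiency loss = 1632.15 − 279 = 1353.15.

1353.15 dollars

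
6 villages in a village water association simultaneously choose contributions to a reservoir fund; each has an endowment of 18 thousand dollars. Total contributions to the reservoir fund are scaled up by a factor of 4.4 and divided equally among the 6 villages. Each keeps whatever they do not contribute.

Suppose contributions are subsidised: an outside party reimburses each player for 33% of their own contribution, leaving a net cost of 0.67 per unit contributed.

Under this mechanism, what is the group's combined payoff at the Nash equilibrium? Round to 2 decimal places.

With the mechanism, a contributed unit returns (4.4/6) / 0.67 = 1.0945 per unit of net cost to the contributor — now above 1 — so contributing fully is weakly dominant for every player.
So the Nash equilibrium is full contribution by all 6; the group earns 6 × (18 × 0.33 + 4.4 × 18) = 510.84.

510.84 thousand dollars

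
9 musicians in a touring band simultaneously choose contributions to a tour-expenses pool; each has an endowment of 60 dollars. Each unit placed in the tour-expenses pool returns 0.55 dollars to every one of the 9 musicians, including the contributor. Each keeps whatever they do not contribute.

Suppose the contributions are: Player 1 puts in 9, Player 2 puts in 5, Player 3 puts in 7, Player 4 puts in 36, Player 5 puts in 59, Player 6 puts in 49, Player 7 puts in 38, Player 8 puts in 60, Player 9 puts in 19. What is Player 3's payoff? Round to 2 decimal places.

Total contributed: 9 + 5 + 7 + 36 + 59 + 49 + 38 + 60 + 19 = 282.
Each receives 0.55 × 282 = 155.10 from the tour-expenses pool.
Player 3 keeps 60 − 7 = 53, so Player 3's payoff is 53 + 155.10 = 208.10.

208.10 dollars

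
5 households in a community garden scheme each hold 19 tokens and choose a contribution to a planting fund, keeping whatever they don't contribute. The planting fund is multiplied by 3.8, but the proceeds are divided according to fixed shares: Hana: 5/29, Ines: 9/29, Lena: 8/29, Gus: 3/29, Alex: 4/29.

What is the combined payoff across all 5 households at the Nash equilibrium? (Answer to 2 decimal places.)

Player j's private return per contributed unit is 3.8 × (j's share). Contributing is weakly dominant for j when that share is at least 1/3.8 = 0.2632, and contributing 0 is dominant otherwise.
Ines and Lena are above the threshold, contributing 19 each; the remaining 3 contribute 0. Total contributed: 38.
The planting fund pays out 3.8 × 38 = 144.40 in total (split across the unequal shares, but the aggregate is all that matters for the group sum).
The 3 free-riders keep 19 each, adding 57. Group total = 57 + 144.40 = 201.40.

201.40 tokens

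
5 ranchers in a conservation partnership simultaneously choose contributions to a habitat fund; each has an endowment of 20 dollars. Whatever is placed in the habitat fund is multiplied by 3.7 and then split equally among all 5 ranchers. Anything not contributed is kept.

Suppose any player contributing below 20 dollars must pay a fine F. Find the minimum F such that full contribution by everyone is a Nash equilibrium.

5.20 dollars

Given the others contribute fully, the best deviation is to contribute 0 (any partial contribution still incurs the fine and gives up units whose private return 0.7400 is below 1).
Deviating from 20 to 0 saves 20 dollars but forfeits the deviator's share of the drop in the habitat fund: 3.7/5 × 20 = 14.80.
So the deviation gain is 20 − 14.80 = 5.20, and the fine must be at least 5.20 dollars to wipe it out.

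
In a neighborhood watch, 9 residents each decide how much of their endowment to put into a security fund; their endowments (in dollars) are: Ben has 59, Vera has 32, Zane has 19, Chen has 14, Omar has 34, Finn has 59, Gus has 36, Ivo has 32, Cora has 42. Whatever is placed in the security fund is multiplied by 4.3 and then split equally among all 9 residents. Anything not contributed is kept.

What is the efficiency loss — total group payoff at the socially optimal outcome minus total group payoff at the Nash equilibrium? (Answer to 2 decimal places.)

The private return per contributed unit is 4.3/9 = 0.4778 < 1 for every player regardless of endowment, so the Nash equilibrium is zero contribution and the group total is Σ E_j = 59 + 32 + 19 + 14 + 34 + 59 + 36 + 32 + 42 = 327.
Each contributed unit returns 4.300 to the group, so the social optimum is full contribution by everyone: group total = 4.300 × 327 = 1406.10.
Efficiency loss = (4.300 − 1) × 327 = 1079.10.

1079.10 dollars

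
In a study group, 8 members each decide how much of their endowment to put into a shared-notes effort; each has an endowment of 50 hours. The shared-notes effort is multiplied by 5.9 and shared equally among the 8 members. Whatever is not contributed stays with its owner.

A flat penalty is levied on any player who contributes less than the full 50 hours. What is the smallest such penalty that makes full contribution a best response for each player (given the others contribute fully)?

13.13 hours

Given the others contribute fully, the best deviation is to contribute 0 (any partial contribution still incurs the fine and gives up units whose private return 0.7375 is below 1).
Deviating from 50 to 0 saves 50 hours but forfeits the deviator's share of the drop in the shared-notes effort: 5.9/8 × 50 = 36.87.
So the deviation gain is 50 − 36.87 = 13.13, and the fine must be at least 13.13 hours to wipe it out.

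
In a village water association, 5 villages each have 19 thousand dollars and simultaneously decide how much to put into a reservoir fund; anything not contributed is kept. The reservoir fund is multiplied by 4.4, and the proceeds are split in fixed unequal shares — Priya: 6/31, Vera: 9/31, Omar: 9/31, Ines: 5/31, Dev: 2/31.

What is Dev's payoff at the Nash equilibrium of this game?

Each unit j contributes comes back to j as 4.4 × (j's share), so j prefers to contribute only if that share exceeds 1/4.4 = 0.2273; otherwise keeping the unit dominates.
Vera and Omar are above the threshold, contributing 19 each; the remaining 3 contribute 0. Total contributed: 38.
Dev keeps 19 and receives 4.4 × 38 × 2/31 = 10.79 from the reservoir fund, for a payoff of 29.79.

29.79 thousand dollars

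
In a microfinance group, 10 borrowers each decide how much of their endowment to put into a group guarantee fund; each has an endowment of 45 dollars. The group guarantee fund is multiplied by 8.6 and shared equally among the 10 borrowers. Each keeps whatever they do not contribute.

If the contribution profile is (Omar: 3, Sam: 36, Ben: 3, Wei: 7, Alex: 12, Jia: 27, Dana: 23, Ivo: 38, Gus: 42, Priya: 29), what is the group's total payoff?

2122.00 dollars

Total contributed: 3 + 36 + 3 + 7 + 12 + 27 + 23 + 38 + 42 + 29 = 220; total kept: 10 × 45 − 220 = 230.
The group guarantee fund pays out 8.6 × 220 = 1892.00 in aggregate.
Group total = 230 + 1892.00 = 2122.00.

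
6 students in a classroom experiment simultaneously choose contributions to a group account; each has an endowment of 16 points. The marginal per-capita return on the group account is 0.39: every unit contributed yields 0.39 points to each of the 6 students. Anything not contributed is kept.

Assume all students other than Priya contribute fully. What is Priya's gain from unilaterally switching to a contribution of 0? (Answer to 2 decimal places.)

Switching from a contribution of 16 to 0 lets Priya keep an extra 16 points, but lowers the group account by 16, which costs Priya their own share of that drop: 0.39 × 16 = 6.24.
Net gain = 16 − 6.24 = 9.76. The private return per contributed unit (0.39) is below 1, so free-riding is indeed the best response regardless of what the others do.

9.76 points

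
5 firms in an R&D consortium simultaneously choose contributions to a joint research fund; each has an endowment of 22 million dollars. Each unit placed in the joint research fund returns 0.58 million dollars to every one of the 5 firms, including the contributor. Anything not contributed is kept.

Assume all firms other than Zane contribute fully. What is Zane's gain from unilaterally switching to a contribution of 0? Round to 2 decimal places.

9.24 million dollars

Switching from a contribution of 22 to 0 lets Zane keep an extra 22 million dollars, but lowers the joint research fund by 22, which costs Zane their own share of that drop: 0.58 × 22 = 12.76.
Net gain = 22 − 12.76 = 9.24. The private return per contributed unit (0.58) is below 1, so free-riding is indeed the best response regardless of what the others do.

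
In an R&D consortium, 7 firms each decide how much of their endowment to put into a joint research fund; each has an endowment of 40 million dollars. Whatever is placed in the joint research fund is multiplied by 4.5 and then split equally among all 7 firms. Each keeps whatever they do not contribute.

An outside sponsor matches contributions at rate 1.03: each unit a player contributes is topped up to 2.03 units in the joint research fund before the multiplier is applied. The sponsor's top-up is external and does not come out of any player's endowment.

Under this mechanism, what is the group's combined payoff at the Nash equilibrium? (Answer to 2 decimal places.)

2557.80 million dollars

With the mechanism, a contributed unit returns 4.5 × 2.03 / 7 = 1.3050 per unit of net cost to the contributor — now above 1 — so contributing fully is weakly dominant for every player.
So the Nash equilibrium is full contribution by all 7; the group earns 4.5 × 2.03 × 280 = 2557.80.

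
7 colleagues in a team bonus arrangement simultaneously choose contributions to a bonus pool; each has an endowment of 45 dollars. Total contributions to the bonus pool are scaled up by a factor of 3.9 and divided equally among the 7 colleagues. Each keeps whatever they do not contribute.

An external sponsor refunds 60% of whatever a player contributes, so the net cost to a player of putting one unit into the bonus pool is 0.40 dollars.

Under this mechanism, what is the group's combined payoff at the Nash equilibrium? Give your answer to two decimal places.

With the mechanism, a contributed unit returns (3.9/7) / 0.40 = 1.3929 per unit of net cost to the contributor — now above 1 — so contributing fully is weakly dominant for every player.
At the Nash equilibrium everyone contributes 45. Group total payoff = 7 × (45 × 0.60 + 3.9 × 45) = 1417.50.

1417.50 dollars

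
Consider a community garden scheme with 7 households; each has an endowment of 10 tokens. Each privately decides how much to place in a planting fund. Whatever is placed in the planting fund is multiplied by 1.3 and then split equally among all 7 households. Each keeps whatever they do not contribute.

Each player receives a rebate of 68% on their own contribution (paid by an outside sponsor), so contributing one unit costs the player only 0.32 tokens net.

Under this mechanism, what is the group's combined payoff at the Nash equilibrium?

70.00 tokens

Even with the mechanism, each unit contributed returns only (1.3/7) / 0.32 = 0.5804 per unit of net cost, so contributing nothing is still dominant.
At the Nash equilibrium no one contributes; group total payoff = 7 × 10 = 70.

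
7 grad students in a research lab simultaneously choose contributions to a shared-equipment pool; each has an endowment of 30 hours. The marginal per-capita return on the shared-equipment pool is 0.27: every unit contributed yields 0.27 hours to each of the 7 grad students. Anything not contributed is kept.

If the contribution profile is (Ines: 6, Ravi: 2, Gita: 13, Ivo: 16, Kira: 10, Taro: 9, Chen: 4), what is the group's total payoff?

Total contributed: 6 + 2 + 13 + 16 + 10 + 9 + 4 = 60; total kept: 7 × 30 − 60 = 150.
The shared-equipment pool pays out 0.27 × 7 × 60 = 113.40 in aggregate.
Group total = 150 + 113.40 = 263.40.

263.40 hours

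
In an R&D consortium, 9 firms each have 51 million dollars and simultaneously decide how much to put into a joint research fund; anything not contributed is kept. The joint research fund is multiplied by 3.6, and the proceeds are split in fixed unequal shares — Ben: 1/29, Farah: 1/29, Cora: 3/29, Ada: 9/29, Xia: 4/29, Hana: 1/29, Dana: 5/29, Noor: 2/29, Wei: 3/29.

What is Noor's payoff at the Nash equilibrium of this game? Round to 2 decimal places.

For player j, contributing a unit is worthwhile iff 3.6 × (j's share) ≥ 1, i.e. iff j's share is at least 0.2778.
The only share above 0.2778 is Ada's 9/29, contributing 51; the remaining 8 contribute 0. Total contributed: 51.
Noor keeps 51 and receives 3.6 × 51 × 2/29 = 12.66 from the joint research fund, for a payoff of 63.66.

63.66 million dollars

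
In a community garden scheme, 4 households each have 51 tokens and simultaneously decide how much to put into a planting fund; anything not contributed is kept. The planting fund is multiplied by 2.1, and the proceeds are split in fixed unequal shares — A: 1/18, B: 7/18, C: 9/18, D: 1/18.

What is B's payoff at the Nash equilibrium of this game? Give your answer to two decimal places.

92.65 tokens

Player j's private return per contributed unit is 2.1 × (j's share). Contributing is weakly dominant for j when that share is at least 1/2.1 = 0.4762, and contributing 0 is dominant otherwise.
C alone (share 9/18) is above the threshold, contributing 51; the remaining 3 contribute 0. Total contributed: 51.
B keeps 51 and receives 2.1 × 51 × 7/18 = 41.65 from the planting fund, for a payoff of 92.65.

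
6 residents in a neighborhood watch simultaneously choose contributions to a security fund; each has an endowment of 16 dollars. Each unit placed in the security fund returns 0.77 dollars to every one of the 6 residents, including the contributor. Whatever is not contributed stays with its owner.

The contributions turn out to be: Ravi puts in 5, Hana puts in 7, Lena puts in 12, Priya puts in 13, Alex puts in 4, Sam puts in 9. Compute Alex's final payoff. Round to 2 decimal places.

50.50 dollars

Total contributed: 5 + 7 + 12 + 13 + 4 + 9 = 50.
Each receives 0.77 × 50 = 38.50 from the security fund.
Alex keeps 16 − 4 = 12, so Alex's payoff is 12 + 38.50 = 50.50.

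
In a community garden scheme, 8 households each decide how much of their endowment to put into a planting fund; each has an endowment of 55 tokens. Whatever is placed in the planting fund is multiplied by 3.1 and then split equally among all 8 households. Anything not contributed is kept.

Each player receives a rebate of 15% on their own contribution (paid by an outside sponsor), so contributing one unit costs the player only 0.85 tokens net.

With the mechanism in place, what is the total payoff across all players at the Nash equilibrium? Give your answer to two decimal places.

440.00 tokens

With the mechanism, a contributed unit returns (3.1/8) / 0.85 = 0.4559 per unit of net cost — still below 1 — so contributing 0 remains dominant for every player.
Everyone keeps their endowment and the group total is 8 × 55 = 440.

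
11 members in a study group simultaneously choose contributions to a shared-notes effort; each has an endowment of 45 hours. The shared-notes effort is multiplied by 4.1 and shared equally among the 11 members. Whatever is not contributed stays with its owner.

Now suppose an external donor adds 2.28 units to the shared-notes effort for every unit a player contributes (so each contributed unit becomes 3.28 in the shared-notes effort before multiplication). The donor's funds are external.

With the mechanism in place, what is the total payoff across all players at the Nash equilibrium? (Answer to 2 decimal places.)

6656.76 hours

With the mechanism, a contributed unit returns 4.1 × 3.28 / 11 = 1.2225 per unit of net cost to the contributor — now above 1 — so contributing fully is weakly dominant for every player.
So the Nash equilibrium is full contribution by all 11; the group earns 4.1 × 3.28 × 495 = 6656.76.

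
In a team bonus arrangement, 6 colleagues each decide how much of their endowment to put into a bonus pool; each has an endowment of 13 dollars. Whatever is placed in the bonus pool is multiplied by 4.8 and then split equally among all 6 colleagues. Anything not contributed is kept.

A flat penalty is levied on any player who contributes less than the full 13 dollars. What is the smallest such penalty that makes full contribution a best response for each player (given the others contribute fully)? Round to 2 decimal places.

2.60 dollars

Given the others contribute fully, the best deviation is to contribute 0 (any partial contribution still incurs the fine and gives up units whose private return 0.8000 is below 1).
Deviating from 13 to 0 saves 13 dollars but forfeits the deviator's share of the drop in the bonus pool: 4.8/6 × 13 = 10.40.
So the deviation gain is 13 − 10.40 = 2.60, and the fine must be at least 2.60 dollars to wipe it out.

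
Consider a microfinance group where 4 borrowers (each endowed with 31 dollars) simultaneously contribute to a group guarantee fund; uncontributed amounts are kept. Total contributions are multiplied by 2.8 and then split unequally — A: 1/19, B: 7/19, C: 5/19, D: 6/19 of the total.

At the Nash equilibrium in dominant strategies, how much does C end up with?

53.84 dollars

Player j's private return per contributed unit is 2.8 × (j's share). Contributing is weakly dominant for j when that share is at least 1/2.8 = 0.3571, and contributing 0 is dominant otherwise.
The only share above 0.3571 is B's 7/19, contributing 31; the remaining 3 contribute 0. Total contributed: 31.
C keeps 31 and receives 2.8 × 31 × 5/19 = 22.84 from the group guarantee fund, for a payoff of 53.84.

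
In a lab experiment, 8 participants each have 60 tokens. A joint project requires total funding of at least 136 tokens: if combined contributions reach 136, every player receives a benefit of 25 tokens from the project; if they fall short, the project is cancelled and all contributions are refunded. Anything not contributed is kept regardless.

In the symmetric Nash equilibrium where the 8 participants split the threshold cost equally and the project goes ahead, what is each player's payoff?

68 tokens

Equal share of the threshold: 136/8 = 17.
At this profile no one gains by cutting their contribution: any cut drops the total below 136, the project is cancelled, contributions are refunded, and the deviator ends with 60, which is less than 60 − 17 + 25 = 68. Contributing more than 17 just wastes the excess. So contributing exactly 17 is a best response.
Each player's payoff: 60 − 17 + 25 = 68.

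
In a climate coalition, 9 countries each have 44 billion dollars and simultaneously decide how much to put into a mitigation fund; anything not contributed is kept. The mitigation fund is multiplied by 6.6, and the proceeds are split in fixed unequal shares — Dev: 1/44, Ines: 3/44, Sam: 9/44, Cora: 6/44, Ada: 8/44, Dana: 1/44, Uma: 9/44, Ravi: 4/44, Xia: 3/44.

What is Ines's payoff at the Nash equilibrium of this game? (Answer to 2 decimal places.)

A player with share s gets back 6.6·s per unit contributed, so full contribution is dominant for anyone with s > 1/6.6 = 0.1515 and zero contribution is dominant for anyone below.
The shares above 0.1515 belong to Sam, Ada and Uma, contributing 44 each; the remaining 6 contribute 0. Total contributed: 132.
Ines keeps 44 and receives 6.6 × 132 × 3/44 = 59.40 from the mitigation fund, for a payoff of 103.40.

103.40 billion dollars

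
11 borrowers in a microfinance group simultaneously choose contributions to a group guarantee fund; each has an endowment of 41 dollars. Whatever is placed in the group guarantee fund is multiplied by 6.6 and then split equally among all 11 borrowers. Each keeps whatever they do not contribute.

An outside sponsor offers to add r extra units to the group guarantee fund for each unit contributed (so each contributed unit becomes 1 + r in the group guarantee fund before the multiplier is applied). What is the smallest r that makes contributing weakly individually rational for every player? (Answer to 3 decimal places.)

0.667

With matching at rate r, one contributed unit becomes (1 + r) in the group guarantee fund and returns 6.6 × (1 + r) / 11 to the contributor.
Setting this equal to 1: 1 + r = 11/6.6 = 1.6667.
So the minimum matching rate is r = 1.6667 − 1 = 0.667.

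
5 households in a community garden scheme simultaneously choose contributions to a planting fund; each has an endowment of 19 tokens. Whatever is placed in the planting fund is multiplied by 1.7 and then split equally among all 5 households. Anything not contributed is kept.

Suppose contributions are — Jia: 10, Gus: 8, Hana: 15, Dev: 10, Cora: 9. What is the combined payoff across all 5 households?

Total contributed: 10 + 8 + 15 + 10 + 9 = 52; total kept: 5 × 19 − 52 = 43.
The planting fund pays out 1.7 × 52 = 88.40 in aggregate.
Group total = 43 + 88.40 = 131.40.

131.40 tokens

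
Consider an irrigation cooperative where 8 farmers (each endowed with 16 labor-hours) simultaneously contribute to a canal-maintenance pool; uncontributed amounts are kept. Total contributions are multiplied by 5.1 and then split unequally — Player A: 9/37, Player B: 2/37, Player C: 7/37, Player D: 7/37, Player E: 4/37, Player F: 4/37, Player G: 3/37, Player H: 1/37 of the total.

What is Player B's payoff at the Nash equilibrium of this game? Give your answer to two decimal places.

20.41 labor-hours

A player with share s gets back 5.1·s per unit contributed, so full contribution is dominant for anyone with s > 1/5.1 = 0.1961 and zero contribution is dominant for anyone below.
Player A alone (share 9/37) is above the threshold, contributing 16; the remaining 7 contribute 0. Total contributed: 16.
Player B keeps 16 and receives 5.1 × 16 × 2/37 = 4.41 from the canal-maintenance pool, for a payoff of 20.41.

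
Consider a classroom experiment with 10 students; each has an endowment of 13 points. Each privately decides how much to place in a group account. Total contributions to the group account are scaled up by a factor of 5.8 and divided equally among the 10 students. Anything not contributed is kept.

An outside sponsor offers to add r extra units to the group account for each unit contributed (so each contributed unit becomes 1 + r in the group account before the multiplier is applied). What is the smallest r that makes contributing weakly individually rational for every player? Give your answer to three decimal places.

With matching at rate r, one contributed unit becomes (1 + r) in the group account and returns 5.8 × (1 + r) / 10 to the contributor.
Setting this equal to 1: 1 + r = 10/5.8 = 1.7241.
So the minimum matching rate is r = 1.7241 − 1 = 0.724.

0.724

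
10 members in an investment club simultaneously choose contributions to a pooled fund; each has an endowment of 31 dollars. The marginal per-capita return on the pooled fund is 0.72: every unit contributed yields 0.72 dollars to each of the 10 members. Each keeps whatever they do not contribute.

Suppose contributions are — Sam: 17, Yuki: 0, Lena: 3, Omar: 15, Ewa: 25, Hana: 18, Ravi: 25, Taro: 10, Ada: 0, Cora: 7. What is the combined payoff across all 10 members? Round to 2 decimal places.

Total contributed: 17 + 0 + 3 + 15 + 25 + 18 + 25 + 10 + 0 + 7 = 120; total kept: 10 × 31 − 120 = 190.
The pooled fund pays out 0.72 × 10 × 120 = 864.00 in aggregate.
Group total = 190 + 864.00 = 1054.00.

1054.00 dollars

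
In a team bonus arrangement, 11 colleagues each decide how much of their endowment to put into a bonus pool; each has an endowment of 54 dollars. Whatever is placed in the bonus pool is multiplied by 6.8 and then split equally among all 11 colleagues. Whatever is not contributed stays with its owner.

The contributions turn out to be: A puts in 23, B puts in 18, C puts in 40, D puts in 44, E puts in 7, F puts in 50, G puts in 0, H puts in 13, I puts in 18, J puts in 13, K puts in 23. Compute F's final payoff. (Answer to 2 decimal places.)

157.93 dollars

Total contributed: 23 + 18 + 40 + 44 + 7 + 50 + 0 + 13 + 18 + 13 + 23 = 249.
Each receives 6.8 × 249 / 11 = 153.93 from the bonus pool.
F keeps 54 − 50 = 4, so F's payoff is 4 + 153.93 = 157.93.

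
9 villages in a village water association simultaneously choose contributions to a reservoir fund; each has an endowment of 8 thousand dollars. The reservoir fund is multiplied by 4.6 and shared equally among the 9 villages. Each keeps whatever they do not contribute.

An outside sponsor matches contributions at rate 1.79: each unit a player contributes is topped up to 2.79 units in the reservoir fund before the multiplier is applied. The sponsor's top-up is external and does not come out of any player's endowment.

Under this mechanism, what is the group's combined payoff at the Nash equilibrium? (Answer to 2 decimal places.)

Under the mechanism each unit contributed yields 4.6 × 2.79 / 9 = 1.4260 back to its contributor per unit of net cost, which exceeds 1, making full contribution the dominant choice for everyone.
At the Nash equilibrium everyone contributes 8. Group total payoff = 4.6 × 2.79 × 72 = 924.05.

924.05 thousand dollars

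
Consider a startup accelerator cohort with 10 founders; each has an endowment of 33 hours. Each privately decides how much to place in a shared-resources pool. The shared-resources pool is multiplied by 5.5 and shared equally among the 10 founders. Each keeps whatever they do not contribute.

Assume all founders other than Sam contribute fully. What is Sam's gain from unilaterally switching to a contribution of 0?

Switching from a contribution of 33 to 0 lets Sam keep an extra 33 hours, but lowers the shared-resources pool by 33, which costs Sam their own share of that drop: 5.5/10 × 33 = 18.15.
Net gain = 33 − 18.15 = 14.85. The private return per contributed unit (0.5500) is below 1, so free-riding is indeed the best response regardless of what the others do.

14.85 hours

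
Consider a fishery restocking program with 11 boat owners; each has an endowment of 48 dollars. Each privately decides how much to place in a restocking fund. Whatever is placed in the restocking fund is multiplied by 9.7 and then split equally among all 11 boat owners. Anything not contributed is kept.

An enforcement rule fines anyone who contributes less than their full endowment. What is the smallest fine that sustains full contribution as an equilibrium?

5.67 dollars

Given the others contribute fully, the best deviation is to contribute 0 (any partial contribution still incurs the fine and gives up units whose private return 0.8818 is below 1).
Deviating from 48 to 0 saves 48 dollars but forfeits the deviator's share of the drop in the restocking fund: 9.7/11 × 48 = 42.33.
So the deviation gain is 48 − 42.33 = 5.67, and the fine must be at least 5.67 dollars to wipe it out.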